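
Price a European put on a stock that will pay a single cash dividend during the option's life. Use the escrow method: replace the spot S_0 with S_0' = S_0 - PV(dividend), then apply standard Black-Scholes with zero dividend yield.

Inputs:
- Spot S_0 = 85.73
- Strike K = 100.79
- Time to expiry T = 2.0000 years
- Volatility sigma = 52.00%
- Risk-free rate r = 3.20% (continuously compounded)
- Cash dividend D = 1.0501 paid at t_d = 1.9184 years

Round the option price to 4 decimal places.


PV(D) = D * exp(-r * t_d) = 1.0501 * 0.94045752 = 0.98757444
S_0' = S_0 - PV(D) = 85.7300 - 0.98757444 = 84.74242556
d1 = (ln(S_0'/K) + (r + sigma^2/2)*T) / (sigma*sqrt(T)) = 0.21890017
d2 = d1 - sigma*sqrt(T) = -0.51649089
exp(-rT) = 0.93800500
N(-d1) = 0.41336391; N(-d2) = 0.69724420
P = K * exp(-rT) * N(-d2) - S_0' * N(-d1) = 100.7900 * 0.93800500 * 0.69724420 - 84.74242556 * 0.41336391 = 30.8891

Answer: Price = 30.8891


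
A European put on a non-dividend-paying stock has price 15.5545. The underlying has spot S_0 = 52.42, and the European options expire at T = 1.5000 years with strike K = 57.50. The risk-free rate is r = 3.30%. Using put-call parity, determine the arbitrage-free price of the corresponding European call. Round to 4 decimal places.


Put-call parity: C - P = S_0 * exp(-qT) - K * exp(-rT).
S_0 * exp(-qT) = 52.4200 * 1.00000000 = 52.42000000
K * exp(-rT) = 57.5000 * 0.95170516 = 54.72304659
C = P + S*exp(-qT) - K*exp(-rT)
C = 15.5545 + 52.42000000 - 54.72304659 = 13.2515

Answer: Call price = 13.2515


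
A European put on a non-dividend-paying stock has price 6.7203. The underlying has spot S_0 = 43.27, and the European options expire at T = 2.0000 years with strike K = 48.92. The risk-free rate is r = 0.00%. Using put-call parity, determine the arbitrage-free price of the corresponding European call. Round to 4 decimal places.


Answer: Call price = 1.0703

Derivation:
Put-call parity: C - P = S_0 * exp(-qT) - K * exp(-rT).
S_0 * exp(-qT) = 43.2700 * 1.00000000 = 43.27000000
K * exp(-rT) = 48.9200 * 1.00000000 = 48.92000000
C = P + S*exp(-qT) - K*exp(-rT)
C = 6.7203 + 43.27000000 - 48.92000000 = 1.0703


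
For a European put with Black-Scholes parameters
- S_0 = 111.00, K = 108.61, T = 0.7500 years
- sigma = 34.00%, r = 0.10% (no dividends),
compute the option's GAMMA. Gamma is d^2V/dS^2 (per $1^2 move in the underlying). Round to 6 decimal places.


d1 = 0.2236950988; d2 = -0.0707535384
phi(d1) = 0.3890846764; exp(-qT) = 1.0000000000; exp(-rT) = 0.9992502812
Gamma = exp(-qT) * phi(d1) / (S * sigma * sqrt(T)) = 1.0000000000 * 0.3890846764 / (111.0000 * 0.3400 * 0.8660254038) = 0.011905

Answer: Gamma = 0.011905


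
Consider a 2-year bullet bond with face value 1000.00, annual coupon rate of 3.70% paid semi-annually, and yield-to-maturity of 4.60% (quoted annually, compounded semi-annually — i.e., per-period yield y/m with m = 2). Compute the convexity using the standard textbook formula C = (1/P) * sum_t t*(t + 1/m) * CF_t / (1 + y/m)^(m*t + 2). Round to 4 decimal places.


Answer: Convexity = 4.6049

Derivation:
Coupon per period c = face * coupon_rate / m = 18.500000
Periods per year m = 2; per-period yield y/m = 0.023000
Number of cashflows N = 4
Cashflows (t years, CF_t, discount factor 1/(1+y/m)^(m*t), PV):
  t = 0.5000: CF_t = 18.500000, DF = 0.977517, PV = 18.084066
  t = 1.0000: CF_t = 18.500000, DF = 0.955540, PV = 17.677484
  t = 1.5000: CF_t = 18.500000, DF = 0.934056, PV = 17.280043
  t = 2.0000: CF_t = 1018.500000, DF = 0.913056, PV = 929.947644
Price P = sum_t PV_t = 982.989238
Convexity numerator sum_t t*(t + 1/m) * CF_t / (1+y/m)^(m*t + 2):
  t = 0.5000: term = 8.640022
  t = 1.0000: term = 25.337307
  t = 1.5000: term = 49.535302
  t = 2.0000: term = 4443.009434
Convexity = (1/P) * sum = 4526.522065 / 982.989238 = 4.604854


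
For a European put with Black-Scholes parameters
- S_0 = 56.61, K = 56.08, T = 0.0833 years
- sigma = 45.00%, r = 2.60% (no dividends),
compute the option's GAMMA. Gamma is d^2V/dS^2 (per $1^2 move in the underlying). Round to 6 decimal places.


d1 = 0.1540396136; d2 = 0.0241617864
phi(d1) = 0.3942371550; exp(-qT) = 1.0000000000; exp(-rT) = 0.9978365437
Gamma = exp(-qT) * phi(d1) / (S * sigma * sqrt(T)) = 1.0000000000 * 0.3942371550 / (56.6100 * 0.4500 * 0.2886173938) = 0.053620

Answer: Gamma = 0.053620


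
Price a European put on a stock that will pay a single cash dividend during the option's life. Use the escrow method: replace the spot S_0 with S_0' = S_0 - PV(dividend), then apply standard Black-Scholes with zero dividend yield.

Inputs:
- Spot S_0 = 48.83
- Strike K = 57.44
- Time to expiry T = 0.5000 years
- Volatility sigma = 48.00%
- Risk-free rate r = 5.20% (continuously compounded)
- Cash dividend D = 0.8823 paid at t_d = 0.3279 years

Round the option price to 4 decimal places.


Answer: Price = 11.7072

Derivation:
PV(D) = D * exp(-r * t_d) = 0.8823 * 0.98309374 = 0.86738361
S_0' = S_0 - PV(D) = 48.8300 - 0.86738361 = 47.96261639
d1 = (ln(S_0'/K) + (r + sigma^2/2)*T) / (sigma*sqrt(T)) = -0.28496121
d2 = d1 - sigma*sqrt(T) = -0.62437247
exp(-rT) = 0.97433509
N(-d1) = 0.61216307; N(-d2) = 0.73380850
P = K * exp(-rT) * N(-d2) - S_0' * N(-d1) = 57.4400 * 0.97433509 * 0.73380850 - 47.96261639 * 0.61216307 = 11.7072


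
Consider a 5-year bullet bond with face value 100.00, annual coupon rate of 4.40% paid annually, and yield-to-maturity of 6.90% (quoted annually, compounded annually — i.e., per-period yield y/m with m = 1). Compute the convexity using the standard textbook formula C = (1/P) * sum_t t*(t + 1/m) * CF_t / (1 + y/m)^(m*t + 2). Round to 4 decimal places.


Answer: Convexity = 23.2660

Derivation:
Coupon per period c = face * coupon_rate / m = 4.400000
Periods per year m = 1; per-period yield y/m = 0.069000
Number of cashflows N = 5
Cashflows (t years, CF_t, discount factor 1/(1+y/m)^(m*t), PV):
  t = 1.0000: CF_t = 4.400000, DF = 0.935454, PV = 4.115996
  t = 2.0000: CF_t = 4.400000, DF = 0.875074, PV = 3.850324
  t = 3.0000: CF_t = 4.400000, DF = 0.818591, PV = 3.601800
  t = 4.0000: CF_t = 4.400000, DF = 0.765754, PV = 3.369317
  t = 5.0000: CF_t = 104.400000, DF = 0.716327, PV = 74.784565
Price P = sum_t PV_t = 89.722002
Convexity numerator sum_t t*(t + 1/m) * CF_t / (1+y/m)^(m*t + 2):
  t = 1.0000: term = 7.203599
  t = 2.0000: term = 20.215901
  t = 3.0000: term = 37.822079
  t = 4.0000: term = 58.968006
  t = 5.0000: term = 1963.259994
Convexity = (1/P) * sum = 2087.469579 / 89.722002 = 23.265972


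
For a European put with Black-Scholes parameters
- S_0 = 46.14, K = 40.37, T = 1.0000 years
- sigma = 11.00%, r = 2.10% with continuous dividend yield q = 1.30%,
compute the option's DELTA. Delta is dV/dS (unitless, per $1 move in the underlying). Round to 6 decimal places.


d1 = 1.3422119807; d2 = 1.2322119807
phi(d1) = 0.1620735501; exp(-qT) = 0.9870841350; exp(-rT) = 0.9792189646
N(-d1) = 0.0897636365
Delta = -exp(-qT) * N(-d1) = -0.9870841350 * 0.0897636365 = -0.088604

Answer: Delta = -0.088604


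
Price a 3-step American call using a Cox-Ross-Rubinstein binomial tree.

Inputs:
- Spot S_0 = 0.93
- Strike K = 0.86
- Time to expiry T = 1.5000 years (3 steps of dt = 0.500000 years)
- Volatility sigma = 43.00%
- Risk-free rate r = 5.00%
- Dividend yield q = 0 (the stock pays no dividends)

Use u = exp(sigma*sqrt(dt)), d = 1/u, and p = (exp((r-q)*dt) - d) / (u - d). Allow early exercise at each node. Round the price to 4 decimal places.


Answer: Price = V(0,0) = 0.2654

Derivation:
dt = T/N = 0.500000
u = exp(sigma*sqrt(dt)) = 1.355345; d = 1/u = 0.737820
p = (exp((r-q)*dt) - d) / (u - d) = 0.465561
Discount per step: exp(-r*dt) = 0.975310
Stock lattice S(k, i) with i counting down-moves:
  k=0: S(0,0) = 0.9300
  k=1: S(1,0) = 1.2605; S(1,1) = 0.6862
  k=2: S(2,0) = 1.7084; S(2,1) = 0.9300; S(2,2) = 0.5063
  k=3: S(3,0) = 2.3154; S(3,1) = 1.2605; S(3,2) = 0.6862; S(3,3) = 0.3735
Terminal payoffs V(N, i) = max(S_T - K, 0):
  V(3,0) = 1.455434; V(3,1) = 0.400471; V(3,2) = 0.000000; V(3,3) = 0.000000
Backward induction: V(k, i) = exp(-r*dt) * [p * V(k+1, i) + (1-p) * V(k+1, i+1)]; then take max(V_cont, immediate exercise) for American.
  V(2,0) = exp(-r*dt) * [p*1.455434 + (1-p)*0.400471] = 0.869606; exercise = 0.848372; V(2,0) = max -> 0.869606
  V(2,1) = exp(-r*dt) * [p*0.400471 + (1-p)*0.000000] = 0.181840; exercise = 0.070000; V(2,1) = max -> 0.181840
  V(2,2) = exp(-r*dt) * [p*0.000000 + (1-p)*0.000000] = 0.000000; exercise = 0.000000; V(2,2) = max -> 0.000000
  V(1,0) = exp(-r*dt) * [p*0.869606 + (1-p)*0.181840] = 0.489642; exercise = 0.400471; V(1,0) = max -> 0.489642
  V(1,1) = exp(-r*dt) * [p*0.181840 + (1-p)*0.000000] = 0.082567; exercise = 0.000000; V(1,1) = max -> 0.082567
  V(0,0) = exp(-r*dt) * [p*0.489642 + (1-p)*0.082567] = 0.265367; exercise = 0.070000; V(0,0) = max -> 0.265367


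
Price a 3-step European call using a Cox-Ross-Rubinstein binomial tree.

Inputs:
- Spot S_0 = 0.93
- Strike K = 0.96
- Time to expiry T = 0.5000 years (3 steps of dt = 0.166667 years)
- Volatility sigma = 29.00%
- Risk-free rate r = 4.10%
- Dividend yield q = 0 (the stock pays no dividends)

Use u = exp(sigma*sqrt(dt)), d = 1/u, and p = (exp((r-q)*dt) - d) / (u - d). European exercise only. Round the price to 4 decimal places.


dt = T/N = 0.166667
u = exp(sigma*sqrt(dt)) = 1.125685; d = 1/u = 0.888348
p = (exp((r-q)*dt) - d) / (u - d) = 0.499327
Discount per step: exp(-r*dt) = 0.993190
Stock lattice S(k, i) with i counting down-moves:
  k=0: S(0,0) = 0.9300
  k=1: S(1,0) = 1.0469; S(1,1) = 0.8262
  k=2: S(2,0) = 1.1785; S(2,1) = 0.9300; S(2,2) = 0.7339
  k=3: S(3,0) = 1.3266; S(3,1) = 1.0469; S(3,2) = 0.8262; S(3,3) = 0.6520
Terminal payoffs V(N, i) = max(S_T - K, 0):
  V(3,0) = 0.366581; V(3,1) = 0.086887; V(3,2) = 0.000000; V(3,3) = 0.000000
Backward induction: V(k, i) = exp(-r*dt) * [p * V(k+1, i) + (1-p) * V(k+1, i+1)].
  V(2,0) = exp(-r*dt) * [p*0.366581 + (1-p)*0.086887] = 0.225003
  V(2,1) = exp(-r*dt) * [p*0.086887 + (1-p)*0.000000] = 0.043090
  V(2,2) = exp(-r*dt) * [p*0.000000 + (1-p)*0.000000] = 0.000000
  V(1,0) = exp(-r*dt) * [p*0.225003 + (1-p)*0.043090] = 0.133012
  V(1,1) = exp(-r*dt) * [p*0.043090 + (1-p)*0.000000] = 0.021369
  V(0,0) = exp(-r*dt) * [p*0.133012 + (1-p)*0.021369] = 0.076590

Answer: Price = V(0,0) = 0.0766


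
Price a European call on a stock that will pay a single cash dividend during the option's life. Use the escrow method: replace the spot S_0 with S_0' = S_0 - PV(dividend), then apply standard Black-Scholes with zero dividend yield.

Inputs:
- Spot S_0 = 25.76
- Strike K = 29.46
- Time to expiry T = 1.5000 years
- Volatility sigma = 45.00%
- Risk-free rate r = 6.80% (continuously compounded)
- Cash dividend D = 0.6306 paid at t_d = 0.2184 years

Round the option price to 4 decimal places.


PV(D) = D * exp(-r * t_d) = 0.6306 * 0.98525854 = 0.62130403
S_0' = S_0 - PV(D) = 25.7600 - 0.62130403 = 25.13869597
d1 = (ln(S_0'/K) + (r + sigma^2/2)*T) / (sigma*sqrt(T)) = 0.17282496
d2 = d1 - sigma*sqrt(T) = -0.37831023
exp(-rT) = 0.90302955
N(d1) = 0.56860549; N(d2) = 0.35260007
C = S_0' * N(d1) - K * exp(-rT) * N(d2) = 25.13869597 * 0.56860549 - 29.4600 * 0.90302955 * 0.35260007 = 4.9137

Answer: Price = 4.9137


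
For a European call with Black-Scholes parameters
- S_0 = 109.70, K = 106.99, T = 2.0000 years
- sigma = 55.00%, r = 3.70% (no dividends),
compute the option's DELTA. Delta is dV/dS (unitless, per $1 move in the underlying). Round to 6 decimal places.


Answer: Delta = 0.697145

Derivation:
d1 = 0.5162059431; d2 = -0.2616115162
phi(d1) = 0.3491782225; exp(-qT) = 1.0000000000; exp(-rT) = 0.9286716938
N(d1) = 0.6971447101
Delta = exp(-qT) * N(d1) = 1.0000000000 * 0.6971447101 = 0.697145


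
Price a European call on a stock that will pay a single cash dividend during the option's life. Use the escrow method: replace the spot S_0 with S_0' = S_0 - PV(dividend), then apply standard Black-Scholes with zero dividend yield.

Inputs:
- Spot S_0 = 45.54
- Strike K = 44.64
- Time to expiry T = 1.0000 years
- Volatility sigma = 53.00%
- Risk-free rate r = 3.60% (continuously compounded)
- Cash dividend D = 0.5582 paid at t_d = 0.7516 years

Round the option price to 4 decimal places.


Answer: Price = 10.2001

Derivation:
PV(D) = D * exp(-r * t_d) = 0.5582 * 0.97330518 = 0.54329895
S_0' = S_0 - PV(D) = 45.5400 - 0.54329895 = 44.99670105
d1 = (ln(S_0'/K) + (r + sigma^2/2)*T) / (sigma*sqrt(T)) = 0.34794124
d2 = d1 - sigma*sqrt(T) = -0.18205876
exp(-rT) = 0.96464029
N(d1) = 0.63605784; N(d2) = 0.42776831
C = S_0' * N(d1) - K * exp(-rT) * N(d2) = 44.99670105 * 0.63605784 - 44.6400 * 0.96464029 * 0.42776831 = 10.2001


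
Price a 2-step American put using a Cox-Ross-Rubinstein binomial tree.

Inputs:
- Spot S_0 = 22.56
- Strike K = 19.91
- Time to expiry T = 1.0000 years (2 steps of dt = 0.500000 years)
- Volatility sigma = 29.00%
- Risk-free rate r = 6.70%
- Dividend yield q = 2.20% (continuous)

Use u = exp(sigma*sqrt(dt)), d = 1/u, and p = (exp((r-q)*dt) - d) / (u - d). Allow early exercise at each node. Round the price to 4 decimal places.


dt = T/N = 0.500000
u = exp(sigma*sqrt(dt)) = 1.227600; d = 1/u = 0.814598
p = (exp((r-q)*dt) - d) / (u - d) = 0.504010
Discount per step: exp(-r*dt) = 0.967055
Stock lattice S(k, i) with i counting down-moves:
  k=0: S(0,0) = 22.5600
  k=1: S(1,0) = 27.6947; S(1,1) = 18.3773
  k=2: S(2,0) = 33.9980; S(2,1) = 22.5600; S(2,2) = 14.9701
Terminal payoffs V(N, i) = max(K - S_T, 0):
  V(2,0) = 0.000000; V(2,1) = 0.000000; V(2,2) = 4.939876
Backward induction: V(k, i) = exp(-r*dt) * [p * V(k+1, i) + (1-p) * V(k+1, i+1)]; then take max(V_cont, immediate exercise) for American.
  V(1,0) = exp(-r*dt) * [p*0.000000 + (1-p)*0.000000] = 0.000000; exercise = 0.000000; V(1,0) = max -> 0.000000
  V(1,1) = exp(-r*dt) * [p*0.000000 + (1-p)*4.939876] = 2.369408; exercise = 1.532677; V(1,1) = max -> 2.369408
  V(0,0) = exp(-r*dt) * [p*0.000000 + (1-p)*2.369408] = 1.136485; exercise = 0.000000; V(0,0) = max -> 1.136485

Answer: Price = V(0,0) = 1.1365


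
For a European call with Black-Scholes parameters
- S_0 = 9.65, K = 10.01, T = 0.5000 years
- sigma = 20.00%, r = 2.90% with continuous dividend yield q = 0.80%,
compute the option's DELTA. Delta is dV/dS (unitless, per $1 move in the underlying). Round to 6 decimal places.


d1 = -0.1140328336; d2 = -0.2554541898
phi(d1) = 0.3963568739; exp(-qT) = 0.9960079893; exp(-rT) = 0.9856046187
N(d1) = 0.4546058829
Delta = exp(-qT) * N(d1) = 0.9960079893 * 0.4546058829 = 0.452791

Answer: Delta = 0.452791


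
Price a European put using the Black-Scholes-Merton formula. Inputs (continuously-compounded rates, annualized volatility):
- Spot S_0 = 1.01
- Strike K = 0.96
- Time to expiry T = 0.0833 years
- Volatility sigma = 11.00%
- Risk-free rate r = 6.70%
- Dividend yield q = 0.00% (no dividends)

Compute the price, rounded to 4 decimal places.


Answer: Price = 0.0005

Derivation:
d1 = (ln(S/K) + (r - q + 0.5*sigma^2) * T) / (sigma * sqrt(T)) = 1.79090165
d2 = d1 - sigma * sqrt(T) = 1.75915374
exp(-rT) = 0.99443445; exp(-qT) = 1.00000000
P = K * exp(-rT) * N(-d2) - S_0 * exp(-qT) * N(-d1)
N(-d1) = 0.03665454; N(-d2) = 0.03927570
P = 0.9600 * 0.99443445 * 0.03927570 - 1.0100 * 1.00000000 * 0.03665454 = 0.0005


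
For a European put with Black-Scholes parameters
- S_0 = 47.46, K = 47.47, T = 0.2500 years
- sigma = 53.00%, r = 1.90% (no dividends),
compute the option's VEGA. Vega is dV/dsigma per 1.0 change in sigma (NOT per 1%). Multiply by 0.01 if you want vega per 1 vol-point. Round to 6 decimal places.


d1 = 0.1496295036; d2 = -0.1153704964
phi(d1) = 0.3945012274; exp(-qT) = 1.0000000000; exp(-rT) = 0.9952612634
Vega = S * exp(-qT) * phi(d1) * sqrt(T) = 47.4600 * 1.0000000000 * 0.3945012274 * 0.5000000000 = 9.361514

Answer: Vega = 9.361514


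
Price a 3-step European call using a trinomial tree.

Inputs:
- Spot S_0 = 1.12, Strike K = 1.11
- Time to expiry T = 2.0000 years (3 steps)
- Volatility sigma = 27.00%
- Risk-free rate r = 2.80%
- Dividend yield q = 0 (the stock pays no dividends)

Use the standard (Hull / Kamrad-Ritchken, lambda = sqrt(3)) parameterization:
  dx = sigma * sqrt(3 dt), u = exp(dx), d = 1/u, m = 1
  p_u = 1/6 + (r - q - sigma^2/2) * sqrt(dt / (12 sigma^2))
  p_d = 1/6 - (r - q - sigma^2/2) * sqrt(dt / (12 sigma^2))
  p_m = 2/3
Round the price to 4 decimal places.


Answer: Price = V(0,0) = 0.1884

Derivation:
dt = T/N = 0.666667; dx = sigma*sqrt(3*dt) = 0.381838
u = exp(dx) = 1.464974; d = 1/u = 0.682606
p_u = 0.159290, p_m = 0.666667, p_d = 0.174043
Discount per step: exp(-r*dt) = 0.981506
Stock lattice S(k, j) with j the centered position index:
  k=0: S(0,+0) = 1.1200
  k=1: S(1,-1) = 0.7645; S(1,+0) = 1.1200; S(1,+1) = 1.6408
  k=2: S(2,-2) = 0.5219; S(2,-1) = 0.7645; S(2,+0) = 1.1200; S(2,+1) = 1.6408; S(2,+2) = 2.4037
  k=3: S(3,-3) = 0.3562; S(3,-2) = 0.5219; S(3,-1) = 0.7645; S(3,+0) = 1.1200; S(3,+1) = 1.6408; S(3,+2) = 2.4037; S(3,+3) = 3.5213
Terminal payoffs V(N, j) = max(S_T - K, 0):
  V(3,-3) = 0.000000; V(3,-2) = 0.000000; V(3,-1) = 0.000000; V(3,+0) = 0.010000; V(3,+1) = 0.530771; V(3,+2) = 1.293687; V(3,+3) = 2.411340
Backward induction: V(k, j) = exp(-r*dt) * [p_u * V(k+1, j+1) + p_m * V(k+1, j) + p_d * V(k+1, j-1)]
  V(2,-2) = exp(-r*dt) * [p_u*0.000000 + p_m*0.000000 + p_d*0.000000] = 0.000000
  V(2,-1) = exp(-r*dt) * [p_u*0.010000 + p_m*0.000000 + p_d*0.000000] = 0.001563
  V(2,+0) = exp(-r*dt) * [p_u*0.530771 + p_m*0.010000 + p_d*0.000000] = 0.089526
  V(2,+1) = exp(-r*dt) * [p_u*1.293687 + p_m*0.530771 + p_d*0.010000] = 0.551272
  V(2,+2) = exp(-r*dt) * [p_u*2.411340 + p_m*1.293687 + p_d*0.530771] = 1.314176
  V(1,-1) = exp(-r*dt) * [p_u*0.089526 + p_m*0.001563 + p_d*0.000000] = 0.015020
  V(1,+0) = exp(-r*dt) * [p_u*0.551272 + p_m*0.089526 + p_d*0.001563] = 0.145036
  V(1,+1) = exp(-r*dt) * [p_u*1.314176 + p_m*0.551272 + p_d*0.089526] = 0.581475
  V(0,+0) = exp(-r*dt) * [p_u*0.581475 + p_m*0.145036 + p_d*0.015020] = 0.188378


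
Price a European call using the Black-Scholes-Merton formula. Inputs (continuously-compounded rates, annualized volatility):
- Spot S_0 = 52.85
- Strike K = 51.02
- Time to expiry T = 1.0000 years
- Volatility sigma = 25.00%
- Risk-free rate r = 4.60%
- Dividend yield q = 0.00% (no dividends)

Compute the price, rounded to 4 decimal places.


Answer: Price = 7.3770

Derivation:
d1 = (ln(S/K) + (r - q + 0.5*sigma^2) * T) / (sigma * sqrt(T)) = 0.44996000
d2 = d1 - sigma * sqrt(T) = 0.19996000
exp(-rT) = 0.95504196; exp(-qT) = 1.00000000
C = S_0 * exp(-qT) * N(d1) - K * exp(-rT) * N(d2)
N(d1) = 0.67363036; N(d2) = 0.57924407
C = 52.8500 * 1.00000000 * 0.67363036 - 51.0200 * 0.95504196 * 0.57924407 = 7.3770


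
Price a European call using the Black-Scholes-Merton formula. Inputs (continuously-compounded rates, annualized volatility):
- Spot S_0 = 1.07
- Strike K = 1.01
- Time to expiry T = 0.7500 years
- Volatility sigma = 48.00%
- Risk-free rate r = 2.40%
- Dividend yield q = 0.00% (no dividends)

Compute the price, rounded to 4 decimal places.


Answer: Price = 0.2115

Derivation:
d1 = (ln(S/K) + (r - q + 0.5*sigma^2) * T) / (sigma * sqrt(T)) = 0.38997200
d2 = d1 - sigma * sqrt(T) = -0.02572019
exp(-rT) = 0.98216103; exp(-qT) = 1.00000000
C = S_0 * exp(-qT) * N(d1) - K * exp(-rT) * N(d2)
N(d1) = 0.65172138; N(d2) = 0.48974026
C = 1.0700 * 1.00000000 * 0.65172138 - 1.0100 * 0.98216103 * 0.48974026 = 0.2115


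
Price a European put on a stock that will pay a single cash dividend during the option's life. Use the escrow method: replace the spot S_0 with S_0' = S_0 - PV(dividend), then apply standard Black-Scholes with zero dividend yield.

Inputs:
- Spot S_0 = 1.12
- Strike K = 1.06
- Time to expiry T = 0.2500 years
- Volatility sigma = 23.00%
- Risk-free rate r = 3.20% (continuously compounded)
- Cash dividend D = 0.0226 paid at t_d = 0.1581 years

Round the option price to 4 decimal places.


Answer: Price = 0.0297

Derivation:
PV(D) = D * exp(-r * t_d) = 0.0226 * 0.99495358 = 0.02248595
S_0' = S_0 - PV(D) = 1.1200 - 0.02248595 = 1.09751405
d1 = (ln(S_0'/K) + (r + sigma^2/2)*T) / (sigma*sqrt(T)) = 0.42948921
d2 = d1 - sigma*sqrt(T) = 0.31448921
exp(-rT) = 0.99203191
N(-d1) = 0.33378362; N(-d2) = 0.37657476
P = K * exp(-rT) * N(-d2) - S_0' * N(-d1) = 1.0600 * 0.99203191 * 0.37657476 - 1.09751405 * 0.33378362 = 0.0297


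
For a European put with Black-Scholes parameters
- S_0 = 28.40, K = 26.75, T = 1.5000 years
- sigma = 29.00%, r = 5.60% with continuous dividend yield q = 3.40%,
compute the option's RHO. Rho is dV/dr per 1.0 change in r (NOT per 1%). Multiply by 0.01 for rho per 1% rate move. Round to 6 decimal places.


d1 = 0.4390208411; d2 = 0.0838448284
phi(d1) = 0.3622907609; exp(-qT) = 0.9502786705; exp(-rT) = 0.9194312561
N(-d2) = 0.4665899028
Rho = -K*T*exp(-rT)*N(-d2) = -26.7500 * 1.5000 * 0.9194312561 * 0.4665899028 = -17.213518

Answer: Rho = -17.213518


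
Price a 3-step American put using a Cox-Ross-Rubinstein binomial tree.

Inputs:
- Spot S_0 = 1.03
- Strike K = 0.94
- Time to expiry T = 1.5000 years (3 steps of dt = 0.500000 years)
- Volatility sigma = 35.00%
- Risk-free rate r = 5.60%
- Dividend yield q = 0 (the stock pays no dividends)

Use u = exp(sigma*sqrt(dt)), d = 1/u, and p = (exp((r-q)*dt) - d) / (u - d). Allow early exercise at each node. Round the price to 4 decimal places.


Answer: Price = V(0,0) = 0.1067

Derivation:
dt = T/N = 0.500000
u = exp(sigma*sqrt(dt)) = 1.280803; d = 1/u = 0.780760
p = (exp((r-q)*dt) - d) / (u - d) = 0.495229
Discount per step: exp(-r*dt) = 0.972388
Stock lattice S(k, i) with i counting down-moves:
  k=0: S(0,0) = 1.0300
  k=1: S(1,0) = 1.3192; S(1,1) = 0.8042
  k=2: S(2,0) = 1.6897; S(2,1) = 1.0300; S(2,2) = 0.6279
  k=3: S(3,0) = 2.1641; S(3,1) = 1.3192; S(3,2) = 0.8042; S(3,3) = 0.4902
Terminal payoffs V(N, i) = max(K - S_T, 0):
  V(3,0) = 0.000000; V(3,1) = 0.000000; V(3,2) = 0.135817; V(3,3) = 0.449781
Backward induction: V(k, i) = exp(-r*dt) * [p * V(k+1, i) + (1-p) * V(k+1, i+1)]; then take max(V_cont, immediate exercise) for American.
  V(2,0) = exp(-r*dt) * [p*0.000000 + (1-p)*0.000000] = 0.000000; exercise = 0.000000; V(2,0) = max -> 0.000000
  V(2,1) = exp(-r*dt) * [p*0.000000 + (1-p)*0.135817] = 0.066664; exercise = 0.000000; V(2,1) = max -> 0.066664
  V(2,2) = exp(-r*dt) * [p*0.135817 + (1-p)*0.449781] = 0.286171; exercise = 0.312126; V(2,2) = max -> 0.312126
  V(1,0) = exp(-r*dt) * [p*0.000000 + (1-p)*0.066664] = 0.032721; exercise = 0.000000; V(1,0) = max -> 0.032721
  V(1,1) = exp(-r*dt) * [p*0.066664 + (1-p)*0.312126] = 0.185304; exercise = 0.135817; V(1,1) = max -> 0.185304
  V(0,0) = exp(-r*dt) * [p*0.032721 + (1-p)*0.185304] = 0.106710; exercise = 0.000000; V(0,0) = max -> 0.106710


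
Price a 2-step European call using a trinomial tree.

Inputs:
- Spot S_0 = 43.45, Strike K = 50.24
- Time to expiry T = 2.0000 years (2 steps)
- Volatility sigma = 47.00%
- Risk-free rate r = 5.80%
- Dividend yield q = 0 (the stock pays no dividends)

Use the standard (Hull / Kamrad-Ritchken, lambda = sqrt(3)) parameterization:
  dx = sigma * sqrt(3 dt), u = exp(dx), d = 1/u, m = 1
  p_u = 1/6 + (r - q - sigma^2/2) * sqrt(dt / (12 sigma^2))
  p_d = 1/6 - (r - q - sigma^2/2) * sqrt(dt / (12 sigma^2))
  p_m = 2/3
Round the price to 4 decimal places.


dt = T/N = 1.000000; dx = sigma*sqrt(3*dt) = 0.814064
u = exp(dx) = 2.257062; d = 1/u = 0.443054
p_u = 0.134452, p_m = 0.666667, p_d = 0.198882
Discount per step: exp(-r*dt) = 0.943650
Stock lattice S(k, j) with j the centered position index:
  k=0: S(0,+0) = 43.4500
  k=1: S(1,-1) = 19.2507; S(1,+0) = 43.4500; S(1,+1) = 98.0693
  k=2: S(2,-2) = 8.5291; S(2,-1) = 19.2507; S(2,+0) = 43.4500; S(2,+1) = 98.0693; S(2,+2) = 221.3486
Terminal payoffs V(N, j) = max(S_T - K, 0):
  V(2,-2) = 0.000000; V(2,-1) = 0.000000; V(2,+0) = 0.000000; V(2,+1) = 47.829335; V(2,+2) = 171.108551
Backward induction: V(k, j) = exp(-r*dt) * [p_u * V(k+1, j+1) + p_m * V(k+1, j) + p_d * V(k+1, j-1)]
  V(1,-1) = exp(-r*dt) * [p_u*0.000000 + p_m*0.000000 + p_d*0.000000] = 0.000000
  V(1,+0) = exp(-r*dt) * [p_u*47.829335 + p_m*0.000000 + p_d*0.000000] = 6.068365
  V(1,+1) = exp(-r*dt) * [p_u*171.108551 + p_m*47.829335 + p_d*0.000000] = 51.798897
  V(0,+0) = exp(-r*dt) * [p_u*51.798897 + p_m*6.068365 + p_d*0.000000] = 10.389614

Answer: Price = V(0,0) = 10.3896


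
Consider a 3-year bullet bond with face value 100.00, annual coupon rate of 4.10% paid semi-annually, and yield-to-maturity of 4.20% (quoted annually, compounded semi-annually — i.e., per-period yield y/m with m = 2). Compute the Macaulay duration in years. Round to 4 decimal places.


Coupon per period c = face * coupon_rate / m = 2.050000
Periods per year m = 2; per-period yield y/m = 0.021000
Number of cashflows N = 6
Cashflows (t years, CF_t, discount factor 1/(1+y/m)^(m*t), PV):
  t = 0.5000: CF_t = 2.050000, DF = 0.979432, PV = 2.007835
  t = 1.0000: CF_t = 2.050000, DF = 0.959287, PV = 1.966538
  t = 1.5000: CF_t = 2.050000, DF = 0.939556, PV = 1.926090
  t = 2.0000: CF_t = 2.050000, DF = 0.920231, PV = 1.886474
  t = 2.5000: CF_t = 2.050000, DF = 0.901304, PV = 1.847673
  t = 3.0000: CF_t = 102.050000, DF = 0.882766, PV = 90.086260
Price P = sum_t PV_t = 99.720871
Macaulay numerator sum_t t * PV_t:
  t * PV_t at t = 0.5000: 1.003918
  t * PV_t at t = 1.0000: 1.966538
  t * PV_t at t = 1.5000: 2.889135
  t * PV_t at t = 2.0000: 3.772949
  t * PV_t at t = 2.5000: 4.619183
  t * PV_t at t = 3.0000: 270.258780
Macaulay duration D = (sum_t t * PV_t) / P = 284.510502 / 99.720871 = 2.853069

Answer: Macaulay duration = 2.8531 years


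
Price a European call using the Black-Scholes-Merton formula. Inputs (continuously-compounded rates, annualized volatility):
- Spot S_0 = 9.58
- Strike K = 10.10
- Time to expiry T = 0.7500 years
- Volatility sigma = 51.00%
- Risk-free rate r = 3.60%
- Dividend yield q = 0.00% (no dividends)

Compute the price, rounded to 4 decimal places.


d1 = (ln(S/K) + (r - q + 0.5*sigma^2) * T) / (sigma * sqrt(T)) = 0.16229128
d2 = d1 - sigma * sqrt(T) = -0.27938168
exp(-rT) = 0.97336124; exp(-qT) = 1.00000000
C = S_0 * exp(-qT) * N(d1) - K * exp(-rT) * N(d2)
N(d1) = 0.56446176; N(d2) = 0.38997596
C = 9.5800 * 1.00000000 * 0.56446176 - 10.1000 * 0.97336124 * 0.38997596 = 1.5737

Answer: Price = 1.5737


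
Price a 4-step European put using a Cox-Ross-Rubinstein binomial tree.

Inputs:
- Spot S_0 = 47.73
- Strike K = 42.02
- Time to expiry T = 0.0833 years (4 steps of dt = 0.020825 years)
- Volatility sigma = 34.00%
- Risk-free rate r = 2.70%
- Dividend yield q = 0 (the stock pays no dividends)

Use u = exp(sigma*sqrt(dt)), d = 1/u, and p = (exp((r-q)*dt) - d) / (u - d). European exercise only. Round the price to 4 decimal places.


dt = T/N = 0.020825
u = exp(sigma*sqrt(dt)) = 1.050289; d = 1/u = 0.952119
p = (exp((r-q)*dt) - d) / (u - d) = 0.493465
Discount per step: exp(-r*dt) = 0.999438
Stock lattice S(k, i) with i counting down-moves:
  k=0: S(0,0) = 47.7300
  k=1: S(1,0) = 50.1303; S(1,1) = 45.4447
  k=2: S(2,0) = 52.6513; S(2,1) = 47.7300; S(2,2) = 43.2687
  k=3: S(3,0) = 55.2990; S(3,1) = 50.1303; S(3,2) = 45.4447; S(3,3) = 41.1970
  k=4: S(4,0) = 58.0799; S(4,1) = 52.6513; S(4,2) = 47.7300; S(4,3) = 43.2687; S(4,4) = 39.2245
Terminal payoffs V(N, i) = max(K - S_T, 0):
  V(4,0) = 0.000000; V(4,1) = 0.000000; V(4,2) = 0.000000; V(4,3) = 0.000000; V(4,4) = 2.795549
Backward induction: V(k, i) = exp(-r*dt) * [p * V(k+1, i) + (1-p) * V(k+1, i+1)].
  V(3,0) = exp(-r*dt) * [p*0.000000 + (1-p)*0.000000] = 0.000000
  V(3,1) = exp(-r*dt) * [p*0.000000 + (1-p)*0.000000] = 0.000000
  V(3,2) = exp(-r*dt) * [p*0.000000 + (1-p)*0.000000] = 0.000000
  V(3,3) = exp(-r*dt) * [p*0.000000 + (1-p)*2.795549] = 1.415246
  V(2,0) = exp(-r*dt) * [p*0.000000 + (1-p)*0.000000] = 0.000000
  V(2,1) = exp(-r*dt) * [p*0.000000 + (1-p)*0.000000] = 0.000000
  V(2,2) = exp(-r*dt) * [p*0.000000 + (1-p)*1.415246] = 0.716468
  V(1,0) = exp(-r*dt) * [p*0.000000 + (1-p)*0.000000] = 0.000000
  V(1,1) = exp(-r*dt) * [p*0.000000 + (1-p)*0.716468] = 0.362712
  V(0,0) = exp(-r*dt) * [p*0.000000 + (1-p)*0.362712] = 0.183623

Answer: Price = V(0,0) = 0.1836


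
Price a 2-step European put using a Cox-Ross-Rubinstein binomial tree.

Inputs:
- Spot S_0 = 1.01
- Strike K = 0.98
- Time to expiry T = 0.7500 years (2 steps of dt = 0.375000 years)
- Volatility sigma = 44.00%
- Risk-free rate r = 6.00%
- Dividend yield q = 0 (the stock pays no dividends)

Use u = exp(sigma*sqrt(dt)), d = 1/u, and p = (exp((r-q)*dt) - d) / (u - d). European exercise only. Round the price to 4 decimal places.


Answer: Price = V(0,0) = 0.1031

Derivation:
dt = T/N = 0.375000
u = exp(sigma*sqrt(dt)) = 1.309236; d = 1/u = 0.763804
p = (exp((r-q)*dt) - d) / (u - d) = 0.474763
Discount per step: exp(-r*dt) = 0.977751
Stock lattice S(k, i) with i counting down-moves:
  k=0: S(0,0) = 1.0100
  k=1: S(1,0) = 1.3223; S(1,1) = 0.7714
  k=2: S(2,0) = 1.7312; S(2,1) = 1.0100; S(2,2) = 0.5892
Terminal payoffs V(N, i) = max(K - S_T, 0):
  V(2,0) = 0.000000; V(2,1) = 0.000000; V(2,2) = 0.390769
Backward induction: V(k, i) = exp(-r*dt) * [p * V(k+1, i) + (1-p) * V(k+1, i+1)].
  V(1,0) = exp(-r*dt) * [p*0.000000 + (1-p)*0.000000] = 0.000000
  V(1,1) = exp(-r*dt) * [p*0.000000 + (1-p)*0.390769] = 0.200680
  V(0,0) = exp(-r*dt) * [p*0.000000 + (1-p)*0.200680] = 0.103059


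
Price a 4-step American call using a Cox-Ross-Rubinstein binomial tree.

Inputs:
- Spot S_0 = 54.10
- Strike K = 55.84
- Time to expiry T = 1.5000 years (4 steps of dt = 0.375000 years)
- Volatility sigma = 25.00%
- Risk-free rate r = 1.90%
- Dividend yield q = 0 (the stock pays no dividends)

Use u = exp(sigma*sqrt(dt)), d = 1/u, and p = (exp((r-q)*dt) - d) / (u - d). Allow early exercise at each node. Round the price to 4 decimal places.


dt = T/N = 0.375000
u = exp(sigma*sqrt(dt)) = 1.165433; d = 1/u = 0.858050
p = (exp((r-q)*dt) - d) / (u - d) = 0.485064
Discount per step: exp(-r*dt) = 0.992900
Stock lattice S(k, i) with i counting down-moves:
  k=0: S(0,0) = 54.1000
  k=1: S(1,0) = 63.0500; S(1,1) = 46.4205
  k=2: S(2,0) = 73.4805; S(2,1) = 54.1000; S(2,2) = 39.8311
  k=3: S(3,0) = 85.6367; S(3,1) = 63.0500; S(3,2) = 46.4205; S(3,3) = 34.1771
  k=4: S(4,0) = 99.8038; S(4,1) = 73.4805; S(4,2) = 54.1000; S(4,3) = 39.8311; S(4,4) = 29.3256
Terminal payoffs V(N, i) = max(S_T - K, 0):
  V(4,0) = 43.963836; V(4,1) = 17.640525; V(4,2) = 0.000000; V(4,3) = 0.000000; V(4,4) = 0.000000
Backward induction: V(k, i) = exp(-r*dt) * [p * V(k+1, i) + (1-p) * V(k+1, i+1)]; then take max(V_cont, immediate exercise) for American.
  V(3,0) = exp(-r*dt) * [p*43.963836 + (1-p)*17.640525] = 30.193110; exercise = 29.796664; V(3,0) = max -> 30.193110
  V(3,1) = exp(-r*dt) * [p*17.640525 + (1-p)*0.000000] = 8.496026; exercise = 7.209952; V(3,1) = max -> 8.496026
  V(3,2) = exp(-r*dt) * [p*0.000000 + (1-p)*0.000000] = 0.000000; exercise = 0.000000; V(3,2) = max -> 0.000000
  V(3,3) = exp(-r*dt) * [p*0.000000 + (1-p)*0.000000] = 0.000000; exercise = 0.000000; V(3,3) = max -> 0.000000
  V(2,0) = exp(-r*dt) * [p*30.193110 + (1-p)*8.496026] = 18.885452; exercise = 17.640525; V(2,0) = max -> 18.885452
  V(2,1) = exp(-r*dt) * [p*8.496026 + (1-p)*0.000000] = 4.091854; exercise = 0.000000; V(2,1) = max -> 4.091854
  V(2,2) = exp(-r*dt) * [p*0.000000 + (1-p)*0.000000] = 0.000000; exercise = 0.000000; V(2,2) = max -> 0.000000
  V(1,0) = exp(-r*dt) * [p*18.885452 + (1-p)*4.091854] = 11.187692; exercise = 7.209952; V(1,0) = max -> 11.187692
  V(1,1) = exp(-r*dt) * [p*4.091854 + (1-p)*0.000000] = 1.970718; exercise = 0.000000; V(1,1) = max -> 1.970718
  V(0,0) = exp(-r*dt) * [p*11.187692 + (1-p)*1.970718] = 6.395804; exercise = 0.000000; V(0,0) = max -> 6.395804

Answer: Price = V(0,0) = 6.3958


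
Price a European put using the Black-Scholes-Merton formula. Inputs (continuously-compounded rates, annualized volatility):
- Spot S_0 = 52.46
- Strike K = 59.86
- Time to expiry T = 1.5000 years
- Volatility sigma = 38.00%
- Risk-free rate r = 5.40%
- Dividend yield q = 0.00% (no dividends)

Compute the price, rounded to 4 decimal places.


d1 = (ln(S/K) + (r - q + 0.5*sigma^2) * T) / (sigma * sqrt(T)) = 0.12321035
d2 = d1 - sigma * sqrt(T) = -0.34219270
exp(-rT) = 0.92219369; exp(-qT) = 1.00000000
P = K * exp(-rT) * N(-d2) - S_0 * exp(-qT) * N(-d1)
N(-d1) = 0.45097027; N(-d2) = 0.63389706
P = 59.8600 * 0.92219369 * 0.63389706 - 52.4600 * 1.00000000 * 0.45097027 = 11.3348

Answer: Price = 11.3348


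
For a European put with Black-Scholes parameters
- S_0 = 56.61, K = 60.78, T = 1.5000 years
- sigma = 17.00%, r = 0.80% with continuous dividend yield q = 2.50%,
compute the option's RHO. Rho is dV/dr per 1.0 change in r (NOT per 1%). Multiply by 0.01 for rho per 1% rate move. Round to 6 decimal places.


d1 = -0.3597394574; d2 = -0.5679460856
phi(d1) = 0.3739456654; exp(-qT) = 0.9631944177; exp(-rT) = 0.9880717129
N(-d2) = 0.7149642112
Rho = -K*T*exp(-rT)*N(-d2) = -60.7800 * 1.5000 * 0.9880717129 * 0.7149642112 = -64.405762

Answer: Rho = -64.405762


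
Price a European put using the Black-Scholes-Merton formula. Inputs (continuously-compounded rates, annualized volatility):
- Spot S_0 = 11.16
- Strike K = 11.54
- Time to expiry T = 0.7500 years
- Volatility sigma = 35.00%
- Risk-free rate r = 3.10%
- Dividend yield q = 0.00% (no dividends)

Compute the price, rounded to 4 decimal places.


Answer: Price = 1.4094

Derivation:
d1 = (ln(S/K) + (r - q + 0.5*sigma^2) * T) / (sigma * sqrt(T)) = 0.11779330
d2 = d1 - sigma * sqrt(T) = -0.18531559
exp(-rT) = 0.97701820; exp(-qT) = 1.00000000
P = K * exp(-rT) * N(-d2) - S_0 * exp(-qT) * N(-d1)
N(-d1) = 0.45311572; N(-d2) = 0.57350925
P = 11.5400 * 0.97701820 * 0.57350925 - 11.1600 * 1.00000000 * 0.45311572 = 1.4094


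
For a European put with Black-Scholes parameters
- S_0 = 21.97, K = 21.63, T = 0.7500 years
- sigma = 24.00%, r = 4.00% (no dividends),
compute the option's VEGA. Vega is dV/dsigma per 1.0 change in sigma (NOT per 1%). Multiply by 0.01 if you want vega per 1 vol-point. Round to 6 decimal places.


Answer: Vega = 7.204003

Derivation:
d1 = 0.3233000159; d2 = 0.1154539190
phi(d1) = 0.3786284176; exp(-qT) = 1.0000000000; exp(-rT) = 0.9704455335
Vega = S * exp(-qT) * phi(d1) * sqrt(T) = 21.9700 * 1.0000000000 * 0.3786284176 * 0.8660254038 = 7.204003


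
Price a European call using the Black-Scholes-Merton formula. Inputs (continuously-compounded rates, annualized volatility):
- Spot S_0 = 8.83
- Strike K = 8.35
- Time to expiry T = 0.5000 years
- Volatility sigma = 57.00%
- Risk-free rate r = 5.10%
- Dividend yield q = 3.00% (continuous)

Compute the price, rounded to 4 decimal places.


Answer: Price = 1.6420

Derivation:
d1 = (ln(S/K) + (r - q + 0.5*sigma^2) * T) / (sigma * sqrt(T)) = 0.36625272
d2 = d1 - sigma * sqrt(T) = -0.03679815
exp(-rT) = 0.97482238; exp(-qT) = 0.98511194
C = S_0 * exp(-qT) * N(d1) - K * exp(-rT) * N(d2)
N(d1) = 0.64291175; N(d2) = 0.48532298
C = 8.8300 * 0.98511194 * 0.64291175 - 8.3500 * 0.97482238 * 0.48532298 = 1.6420


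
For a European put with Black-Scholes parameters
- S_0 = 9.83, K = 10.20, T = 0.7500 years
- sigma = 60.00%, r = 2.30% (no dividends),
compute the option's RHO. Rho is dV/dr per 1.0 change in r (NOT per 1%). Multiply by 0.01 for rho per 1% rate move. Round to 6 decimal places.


d1 = 0.2218972896; d2 = -0.2977179527
phi(d1) = 0.3892405536; exp(-qT) = 1.0000000000; exp(-rT) = 0.9828979294
N(-d2) = 0.6170407799
Rho = -K*T*exp(-rT)*N(-d2) = -10.2000 * 0.7500 * 0.9828979294 * 0.6170407799 = -4.639634

Answer: Rho = -4.639634


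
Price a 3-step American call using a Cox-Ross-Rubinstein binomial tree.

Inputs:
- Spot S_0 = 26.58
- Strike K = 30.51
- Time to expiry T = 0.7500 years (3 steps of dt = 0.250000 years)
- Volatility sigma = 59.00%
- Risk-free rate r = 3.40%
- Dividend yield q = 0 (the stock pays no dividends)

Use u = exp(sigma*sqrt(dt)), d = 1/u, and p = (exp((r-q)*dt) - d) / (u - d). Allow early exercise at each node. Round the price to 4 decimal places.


dt = T/N = 0.250000
u = exp(sigma*sqrt(dt)) = 1.343126; d = 1/u = 0.744532
p = (exp((r-q)*dt) - d) / (u - d) = 0.441041
Discount per step: exp(-r*dt) = 0.991536
Stock lattice S(k, i) with i counting down-moves:
  k=0: S(0,0) = 26.5800
  k=1: S(1,0) = 35.7003; S(1,1) = 19.7896
  k=2: S(2,0) = 47.9500; S(2,1) = 26.5800; S(2,2) = 14.7340
  k=3: S(3,0) = 64.4029; S(3,1) = 35.7003; S(3,2) = 19.7896; S(3,3) = 10.9699
Terminal payoffs V(N, i) = max(S_T - K, 0):
  V(3,0) = 33.892925; V(3,1) = 5.190299; V(3,2) = 0.000000; V(3,3) = 0.000000
Backward induction: V(k, i) = exp(-r*dt) * [p * V(k+1, i) + (1-p) * V(k+1, i+1)]; then take max(V_cont, immediate exercise) for American.
  V(2,0) = exp(-r*dt) * [p*33.892925 + (1-p)*5.190299] = 17.698248; exercise = 17.440012; V(2,0) = max -> 17.698248
  V(2,1) = exp(-r*dt) * [p*5.190299 + (1-p)*0.000000] = 2.269758; exercise = 0.000000; V(2,1) = max -> 2.269758
  V(2,2) = exp(-r*dt) * [p*0.000000 + (1-p)*0.000000] = 0.000000; exercise = 0.000000; V(2,2) = max -> 0.000000
  V(1,0) = exp(-r*dt) * [p*17.698248 + (1-p)*2.269758] = 8.997544; exercise = 5.190299; V(1,0) = max -> 8.997544
  V(1,1) = exp(-r*dt) * [p*2.269758 + (1-p)*0.000000] = 0.992583; exercise = 0.000000; V(1,1) = max -> 0.992583
  V(0,0) = exp(-r*dt) * [p*8.997544 + (1-p)*0.992583] = 4.484813; exercise = 0.000000; V(0,0) = max -> 4.484813

Answer: Price = V(0,0) = 4.4848


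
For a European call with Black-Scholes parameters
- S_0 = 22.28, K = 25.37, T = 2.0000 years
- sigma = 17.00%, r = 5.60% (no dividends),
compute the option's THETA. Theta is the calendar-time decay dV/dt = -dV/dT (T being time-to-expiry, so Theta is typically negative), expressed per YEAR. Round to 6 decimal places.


d1 = 0.0458456485; d2 = -0.1945706571
phi(d1) = 0.3985232475; exp(-qT) = 1.0000000000; exp(-rT) = 0.8940442575
Theta = -S*exp(-qT)*phi(d1)*sigma/(2*sqrt(T)) - r*K*exp(-rT)*N(d2) + q*S*exp(-qT)*N(d1)
N(d1) = 0.5182833626; N(d2) = 0.4228645381; sqrt(T) = 1.4142135624
Term 1 = -22.2800 * 1.0000000000 * 0.3985232475 * 0.1700 / (2 * 1.4142135624) = -0.5336699818
Term 2 = -0.0560 * 25.3700 * 0.8940442575 * 0.4228645381 = -0.5371168519
Term 3 = 0 (no dividend yield, q = 0)
Theta = -0.5336699818 + (-0.5371168519) + (0.0000000000) = -1.070787

Answer: Theta = -1.070787


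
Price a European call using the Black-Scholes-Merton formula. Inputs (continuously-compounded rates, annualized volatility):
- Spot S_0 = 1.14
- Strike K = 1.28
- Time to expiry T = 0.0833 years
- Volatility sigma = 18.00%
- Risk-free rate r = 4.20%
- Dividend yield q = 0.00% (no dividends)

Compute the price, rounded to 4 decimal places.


Answer: Price = 0.0003

Derivation:
d1 = (ln(S/K) + (r - q + 0.5*sigma^2) * T) / (sigma * sqrt(T)) = -2.13631068
d2 = d1 - sigma * sqrt(T) = -2.18826181
exp(-rT) = 0.99650751; exp(-qT) = 1.00000000
C = S_0 * exp(-qT) * N(d1) - K * exp(-rT) * N(d2)
N(d1) = 0.01632705; N(d2) = 0.01432527
C = 1.1400 * 1.00000000 * 0.01632705 - 1.2800 * 0.99650751 * 0.01432527 = 0.0003


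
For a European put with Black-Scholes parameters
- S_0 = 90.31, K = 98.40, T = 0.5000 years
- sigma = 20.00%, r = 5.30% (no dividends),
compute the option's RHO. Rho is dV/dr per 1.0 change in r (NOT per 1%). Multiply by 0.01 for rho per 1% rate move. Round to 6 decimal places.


Answer: Rho = -32.960697

Derivation:
d1 = -0.3485513723; d2 = -0.4899727286
phi(d1) = 0.3754302555; exp(-qT) = 1.0000000000; exp(-rT) = 0.9738480438
N(-d2) = 0.6879234016
Rho = -K*T*exp(-rT)*N(-d2) = -98.4000 * 0.5000 * 0.9738480438 * 0.6879234016 = -32.960697


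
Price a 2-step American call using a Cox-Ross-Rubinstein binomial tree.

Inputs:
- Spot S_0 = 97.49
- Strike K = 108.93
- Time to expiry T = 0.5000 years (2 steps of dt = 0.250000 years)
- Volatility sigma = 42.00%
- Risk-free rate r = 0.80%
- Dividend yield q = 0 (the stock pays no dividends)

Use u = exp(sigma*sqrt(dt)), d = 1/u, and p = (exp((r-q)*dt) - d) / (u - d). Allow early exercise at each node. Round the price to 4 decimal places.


Answer: Price = V(0,0) = 8.0419

Derivation:
dt = T/N = 0.250000
u = exp(sigma*sqrt(dt)) = 1.233678; d = 1/u = 0.810584
p = (exp((r-q)*dt) - d) / (u - d) = 0.452424
Discount per step: exp(-r*dt) = 0.998002
Stock lattice S(k, i) with i counting down-moves:
  k=0: S(0,0) = 97.4900
  k=1: S(1,0) = 120.2713; S(1,1) = 79.0239
  k=2: S(2,0) = 148.3760; S(2,1) = 97.4900; S(2,2) = 64.0555
Terminal payoffs V(N, i) = max(S_T - K, 0):
  V(2,0) = 39.446032; V(2,1) = 0.000000; V(2,2) = 0.000000
Backward induction: V(k, i) = exp(-r*dt) * [p * V(k+1, i) + (1-p) * V(k+1, i+1)]; then take max(V_cont, immediate exercise) for American.
  V(1,0) = exp(-r*dt) * [p*39.446032 + (1-p)*0.000000] = 17.810671; exercise = 11.341274; V(1,0) = max -> 17.810671
  V(1,1) = exp(-r*dt) * [p*0.000000 + (1-p)*0.000000] = 0.000000; exercise = 0.000000; V(1,1) = max -> 0.000000
  V(0,0) = exp(-r*dt) * [p*17.810671 + (1-p)*0.000000] = 8.041873; exercise = 0.000000; V(0,0) = max -> 8.041873
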